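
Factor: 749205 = 3^2*5^1*16649^1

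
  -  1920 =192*(-10 ) 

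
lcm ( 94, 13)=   1222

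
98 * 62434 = 6118532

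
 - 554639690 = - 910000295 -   -  355360605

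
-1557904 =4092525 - 5650429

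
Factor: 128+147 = 275= 5^2 * 11^1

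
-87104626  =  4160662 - 91265288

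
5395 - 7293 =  - 1898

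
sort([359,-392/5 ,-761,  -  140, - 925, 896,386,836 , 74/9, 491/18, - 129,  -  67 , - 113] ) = [-925 ,-761, - 140,-129, - 113,-392/5, - 67, 74/9 , 491/18,359,386,836, 896]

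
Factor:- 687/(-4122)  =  2^( - 1) * 3^(-1) = 1/6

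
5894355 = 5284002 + 610353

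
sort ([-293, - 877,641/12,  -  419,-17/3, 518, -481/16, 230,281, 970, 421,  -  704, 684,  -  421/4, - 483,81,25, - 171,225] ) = [  -  877  ,-704, - 483, - 419,-293,-171, - 421/4, - 481/16 ,  -  17/3, 25, 641/12, 81, 225, 230, 281,421,518,  684,  970] 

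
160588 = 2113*76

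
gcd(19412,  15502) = 46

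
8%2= 0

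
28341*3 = 85023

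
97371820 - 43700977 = 53670843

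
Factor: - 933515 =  - 5^1 *11^2*1543^1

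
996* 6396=6370416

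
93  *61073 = 5679789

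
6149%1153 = 384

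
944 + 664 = 1608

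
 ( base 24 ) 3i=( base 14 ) 66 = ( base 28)36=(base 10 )90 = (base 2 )1011010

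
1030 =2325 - 1295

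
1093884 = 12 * 91157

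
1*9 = 9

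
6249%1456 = 425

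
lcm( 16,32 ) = 32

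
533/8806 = 533/8806 =0.06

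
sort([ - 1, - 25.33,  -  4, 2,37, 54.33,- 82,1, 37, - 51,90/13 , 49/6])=[ - 82, - 51,-25.33,  -  4,  -  1, 1,  2,  90/13,49/6, 37,37 , 54.33]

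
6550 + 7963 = 14513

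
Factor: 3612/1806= 2 = 2^1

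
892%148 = 4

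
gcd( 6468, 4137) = 21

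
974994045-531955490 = 443038555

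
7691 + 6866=14557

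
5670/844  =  6 + 303/422 =6.72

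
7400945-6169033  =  1231912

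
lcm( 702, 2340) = 7020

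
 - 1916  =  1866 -3782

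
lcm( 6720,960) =6720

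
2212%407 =177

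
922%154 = 152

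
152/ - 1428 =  - 1 + 319/357 = - 0.11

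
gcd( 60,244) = 4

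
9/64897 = 9/64897 = 0.00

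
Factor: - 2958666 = -2^1 * 3^1 * 493111^1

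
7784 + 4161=11945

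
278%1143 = 278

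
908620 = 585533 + 323087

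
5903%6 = 5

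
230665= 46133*5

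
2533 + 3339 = 5872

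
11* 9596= 105556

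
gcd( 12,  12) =12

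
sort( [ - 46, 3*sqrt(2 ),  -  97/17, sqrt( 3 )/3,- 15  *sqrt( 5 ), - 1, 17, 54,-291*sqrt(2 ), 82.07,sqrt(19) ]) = [ - 291*sqrt(2 ),  -  46, - 15*sqrt(5),  -  97/17, -1, sqrt( 3)/3, 3 * sqrt(2),sqrt( 19 ) , 17, 54,82.07] 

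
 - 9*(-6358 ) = 57222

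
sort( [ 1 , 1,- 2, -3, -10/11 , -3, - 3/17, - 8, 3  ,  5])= [ - 8, - 3, - 3, - 2, - 10/11, - 3/17, 1,1,3, 5 ]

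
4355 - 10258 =  -  5903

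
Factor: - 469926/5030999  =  -2^1 * 3^2*823^( - 1)*6113^( - 1) * 26107^1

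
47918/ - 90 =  - 23959/45 =-532.42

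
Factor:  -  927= - 3^2*103^1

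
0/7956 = 0 = 0.00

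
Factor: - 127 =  - 127^1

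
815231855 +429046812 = 1244278667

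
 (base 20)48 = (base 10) 88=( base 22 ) 40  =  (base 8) 130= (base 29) 31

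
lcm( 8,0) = 0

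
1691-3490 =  - 1799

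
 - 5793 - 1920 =-7713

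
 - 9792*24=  - 235008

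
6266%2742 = 782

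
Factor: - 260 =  - 2^2 * 5^1*13^1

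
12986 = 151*86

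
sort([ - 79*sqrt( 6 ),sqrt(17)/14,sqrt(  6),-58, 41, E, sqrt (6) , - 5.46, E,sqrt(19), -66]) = [-79*sqrt (6), - 66, - 58, - 5.46,  sqrt(17) /14 , sqrt(6) , sqrt( 6 ), E , E, sqrt( 19 ),41 ] 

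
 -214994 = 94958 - 309952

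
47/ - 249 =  - 47/249 =- 0.19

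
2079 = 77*27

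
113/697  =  113/697= 0.16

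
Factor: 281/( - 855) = - 3^( - 2 )*5^( - 1 )*19^( -1 )*281^1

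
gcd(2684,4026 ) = 1342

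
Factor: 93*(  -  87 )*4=-2^2*3^2*29^1*31^1= -  32364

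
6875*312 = 2145000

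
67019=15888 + 51131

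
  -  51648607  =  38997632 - 90646239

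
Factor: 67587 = 3^1 * 13^1*1733^1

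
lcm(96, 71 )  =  6816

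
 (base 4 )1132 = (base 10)94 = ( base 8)136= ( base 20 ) 4e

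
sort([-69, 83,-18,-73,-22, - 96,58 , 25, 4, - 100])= [-100, - 96 , - 73, -69,  -  22, - 18,4,25, 58, 83]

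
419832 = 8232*51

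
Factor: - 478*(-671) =320738= 2^1*11^1*61^1 * 239^1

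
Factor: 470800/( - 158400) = - 107/36 = -2^( - 2 )*3^(-2 )*107^1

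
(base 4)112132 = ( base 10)1438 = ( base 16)59E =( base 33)1aj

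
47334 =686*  69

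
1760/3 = 586+2/3 = 586.67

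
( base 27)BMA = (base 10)8623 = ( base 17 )1ce4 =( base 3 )102211101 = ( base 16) 21af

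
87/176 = 87/176=0.49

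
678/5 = 678/5 = 135.60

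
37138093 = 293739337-256601244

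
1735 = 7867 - 6132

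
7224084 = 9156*789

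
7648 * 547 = 4183456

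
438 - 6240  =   - 5802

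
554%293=261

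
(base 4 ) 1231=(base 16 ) 6d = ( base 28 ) 3P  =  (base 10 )109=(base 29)3m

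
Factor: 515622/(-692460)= -2^( - 1)*3^(- 1)*5^(  -  1 )*19^1*3847^(-1)*4523^1 =- 85937/115410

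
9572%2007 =1544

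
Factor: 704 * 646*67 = 30470528=2^7*11^1 *17^1*19^1*67^1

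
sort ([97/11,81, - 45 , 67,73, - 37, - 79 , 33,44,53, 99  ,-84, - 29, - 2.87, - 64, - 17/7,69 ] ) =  [  -  84, - 79, - 64,-45,-37,-29  , - 2.87, -17/7,97/11, 33,44,53,67, 69,73,81,99 ] 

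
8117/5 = 1623 + 2/5 = 1623.40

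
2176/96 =68/3 =22.67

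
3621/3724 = 3621/3724= 0.97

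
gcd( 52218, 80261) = 967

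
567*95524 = 54162108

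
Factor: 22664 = 2^3*2833^1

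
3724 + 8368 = 12092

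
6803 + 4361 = 11164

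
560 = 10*56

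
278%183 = 95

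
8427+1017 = 9444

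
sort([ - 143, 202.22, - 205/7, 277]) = [  -  143,- 205/7, 202.22,277]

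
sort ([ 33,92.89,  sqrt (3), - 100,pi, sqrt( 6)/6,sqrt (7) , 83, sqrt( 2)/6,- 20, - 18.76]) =[ - 100,  -  20, - 18.76,sqrt(2)/6, sqrt ( 6)/6, sqrt( 3),sqrt(7), pi,33,83  ,  92.89 ]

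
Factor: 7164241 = 7^3*20887^1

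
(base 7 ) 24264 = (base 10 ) 6318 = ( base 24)AN6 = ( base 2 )1100010101110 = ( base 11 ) 4824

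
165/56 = 2 + 53/56 =2.95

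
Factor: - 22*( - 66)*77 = 111804= 2^2*3^1*7^1*11^3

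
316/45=316/45 =7.02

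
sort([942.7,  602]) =[ 602 , 942.7 ]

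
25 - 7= 18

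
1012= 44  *23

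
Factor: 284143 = 149^1*1907^1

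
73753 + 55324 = 129077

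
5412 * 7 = 37884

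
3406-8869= -5463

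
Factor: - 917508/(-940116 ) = 487/499 = 487^1*499^ (-1)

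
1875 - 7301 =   -  5426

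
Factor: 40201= 7^1*5743^1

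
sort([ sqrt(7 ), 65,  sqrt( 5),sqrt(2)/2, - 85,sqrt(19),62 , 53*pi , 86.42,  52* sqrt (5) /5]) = [ - 85 , sqrt(2 )/2, sqrt(5 ),sqrt( 7 ), sqrt(19), 52*sqrt( 5 ) /5,62, 65, 86.42, 53* pi]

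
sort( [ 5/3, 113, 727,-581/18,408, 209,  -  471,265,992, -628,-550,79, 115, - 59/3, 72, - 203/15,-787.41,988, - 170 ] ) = [ -787.41, - 628, - 550, - 471,-170,-581/18,-59/3,  -  203/15, 5/3, 72, 79, 113, 115,209,265,408,727, 988,992 ]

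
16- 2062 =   -  2046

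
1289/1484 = 1289/1484  =  0.87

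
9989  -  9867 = 122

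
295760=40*7394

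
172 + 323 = 495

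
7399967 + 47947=7447914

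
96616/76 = 24154/19  =  1271.26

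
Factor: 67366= 2^1*13^1*2591^1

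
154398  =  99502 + 54896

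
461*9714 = 4478154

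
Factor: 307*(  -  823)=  - 307^1*823^1=-252661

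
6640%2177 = 109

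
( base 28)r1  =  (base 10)757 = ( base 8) 1365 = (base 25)157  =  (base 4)23311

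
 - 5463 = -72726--67263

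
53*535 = 28355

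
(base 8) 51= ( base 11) 38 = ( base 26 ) 1F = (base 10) 41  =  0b101001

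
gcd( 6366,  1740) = 6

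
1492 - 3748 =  - 2256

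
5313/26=204 +9/26= 204.35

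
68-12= 56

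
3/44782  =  3/44782 = 0.00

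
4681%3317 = 1364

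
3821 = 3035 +786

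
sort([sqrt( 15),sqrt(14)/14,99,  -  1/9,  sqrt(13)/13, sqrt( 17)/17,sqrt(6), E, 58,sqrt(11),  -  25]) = [  -  25, - 1/9, sqrt (17 ) /17, sqrt(14 ) /14 , sqrt( 13)/13, sqrt( 6),E,  sqrt( 11 ),sqrt( 15), 58, 99 ]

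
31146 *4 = 124584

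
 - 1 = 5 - 6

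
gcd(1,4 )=1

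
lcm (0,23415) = 0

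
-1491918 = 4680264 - 6172182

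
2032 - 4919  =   - 2887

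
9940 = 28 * 355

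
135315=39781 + 95534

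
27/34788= 9/11596 = 0.00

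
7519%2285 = 664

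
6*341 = 2046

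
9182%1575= 1307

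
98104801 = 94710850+3393951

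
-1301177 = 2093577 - 3394754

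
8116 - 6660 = 1456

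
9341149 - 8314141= 1027008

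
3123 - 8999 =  -5876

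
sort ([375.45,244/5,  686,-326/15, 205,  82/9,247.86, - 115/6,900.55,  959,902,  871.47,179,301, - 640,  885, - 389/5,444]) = [ - 640, - 389/5, - 326/15, - 115/6,82/9,244/5,179,205, 247.86,301, 375.45,444, 686,871.47, 885,900.55,902,959 ]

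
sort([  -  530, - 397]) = [ - 530, - 397]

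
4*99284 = 397136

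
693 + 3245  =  3938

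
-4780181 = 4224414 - 9004595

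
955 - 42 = 913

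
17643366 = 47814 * 369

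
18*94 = 1692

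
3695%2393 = 1302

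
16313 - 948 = 15365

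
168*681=114408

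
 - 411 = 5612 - 6023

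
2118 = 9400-7282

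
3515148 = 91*38628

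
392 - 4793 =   -  4401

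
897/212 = 897/212 = 4.23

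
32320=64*505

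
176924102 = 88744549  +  88179553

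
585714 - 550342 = 35372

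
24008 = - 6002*(-4)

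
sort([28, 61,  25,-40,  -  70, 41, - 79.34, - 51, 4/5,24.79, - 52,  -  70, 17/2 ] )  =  [-79.34,-70,-70,-52, - 51 ,-40,4/5,17/2, 24.79, 25,28, 41, 61]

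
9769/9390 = 9769/9390 = 1.04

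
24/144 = 1/6 = 0.17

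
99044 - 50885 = 48159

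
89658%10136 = 8570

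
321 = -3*( - 107)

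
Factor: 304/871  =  2^4  *13^ ( - 1 )*19^1*67^( - 1 )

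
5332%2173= 986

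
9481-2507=6974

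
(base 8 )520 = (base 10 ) 336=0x150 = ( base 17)12D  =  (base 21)G0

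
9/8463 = 3/2821 = 0.00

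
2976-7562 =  - 4586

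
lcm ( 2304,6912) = 6912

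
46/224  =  23/112 = 0.21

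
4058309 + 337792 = 4396101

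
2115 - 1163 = 952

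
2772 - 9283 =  - 6511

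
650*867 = 563550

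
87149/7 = 12449 + 6/7  =  12449.86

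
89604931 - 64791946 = 24812985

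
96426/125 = 771+ 51/125 = 771.41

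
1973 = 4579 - 2606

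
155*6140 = 951700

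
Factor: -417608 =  - 2^3 * 52201^1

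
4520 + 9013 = 13533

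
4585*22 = 100870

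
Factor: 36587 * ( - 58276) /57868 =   -  31355059/851 = - 23^(-1 )*37^( -1 )*857^1*36587^1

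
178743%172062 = 6681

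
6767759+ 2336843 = 9104602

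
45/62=45/62   =  0.73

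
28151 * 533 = 15004483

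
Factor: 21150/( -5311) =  - 2^1* 3^2*5^2 * 113^( - 1) = - 450/113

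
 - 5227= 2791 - 8018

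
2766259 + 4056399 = 6822658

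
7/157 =7/157=0.04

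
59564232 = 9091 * 6552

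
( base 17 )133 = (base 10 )343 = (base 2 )101010111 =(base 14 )1a7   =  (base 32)an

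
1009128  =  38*26556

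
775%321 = 133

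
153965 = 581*265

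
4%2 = 0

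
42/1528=21/764 = 0.03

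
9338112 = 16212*576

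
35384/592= 59 + 57/74 = 59.77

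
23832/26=11916/13 = 916.62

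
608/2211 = 608/2211 = 0.27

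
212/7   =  30 + 2/7 = 30.29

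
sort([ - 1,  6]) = [ - 1, 6] 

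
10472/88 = 119  =  119.00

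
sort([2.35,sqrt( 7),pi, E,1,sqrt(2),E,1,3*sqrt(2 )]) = [ 1, 1, sqrt (2),2.35,sqrt( 7 ),E,E, pi, 3*sqrt( 2 )]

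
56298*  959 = 53989782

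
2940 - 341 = 2599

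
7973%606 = 95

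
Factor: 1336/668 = 2^1  =  2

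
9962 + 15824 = 25786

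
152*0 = 0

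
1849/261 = 7 + 22/261=7.08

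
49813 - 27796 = 22017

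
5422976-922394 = 4500582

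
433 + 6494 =6927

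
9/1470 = 3/490 = 0.01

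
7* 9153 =64071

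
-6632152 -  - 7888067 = 1255915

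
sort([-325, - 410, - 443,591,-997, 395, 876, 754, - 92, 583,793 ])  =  [ - 997, - 443, - 410  ,- 325, - 92, 395,583, 591, 754,793, 876] 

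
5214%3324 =1890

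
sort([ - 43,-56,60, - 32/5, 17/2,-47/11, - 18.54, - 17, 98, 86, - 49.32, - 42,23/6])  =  [ - 56, - 49.32 , - 43, - 42, - 18.54,  -  17, - 32/5, - 47/11, 23/6, 17/2, 60, 86,98] 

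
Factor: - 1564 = - 2^2 * 17^1 * 23^1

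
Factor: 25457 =25457^1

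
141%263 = 141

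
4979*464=2310256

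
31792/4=7948=7948.00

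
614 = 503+111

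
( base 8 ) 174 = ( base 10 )124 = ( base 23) 59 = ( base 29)48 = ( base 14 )8C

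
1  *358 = 358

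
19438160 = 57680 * 337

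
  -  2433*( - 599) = 1457367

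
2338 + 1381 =3719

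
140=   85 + 55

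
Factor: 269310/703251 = 89770/234417 = 2^1*3^( - 1 ) * 5^1*47^1*191^1 *78139^( - 1 ) 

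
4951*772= 3822172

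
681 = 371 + 310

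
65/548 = 65/548 = 0.12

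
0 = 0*90637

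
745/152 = 4 + 137/152 = 4.90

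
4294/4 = 2147/2 = 1073.50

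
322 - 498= - 176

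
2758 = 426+2332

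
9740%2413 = 88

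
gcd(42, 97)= 1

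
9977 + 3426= 13403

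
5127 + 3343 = 8470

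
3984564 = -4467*( - 892 )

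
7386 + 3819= 11205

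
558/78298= 279/39149 = 0.01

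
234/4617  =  26/513 = 0.05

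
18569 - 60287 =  - 41718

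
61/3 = 20+1/3 = 20.33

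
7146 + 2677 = 9823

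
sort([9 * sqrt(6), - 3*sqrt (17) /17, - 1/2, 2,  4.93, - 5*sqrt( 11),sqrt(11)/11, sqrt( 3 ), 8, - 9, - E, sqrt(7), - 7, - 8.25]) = [-5*sqrt (11), - 9,-8.25, - 7 , - E, - 3*sqrt( 17)/17, - 1/2, sqrt(11)/11,  sqrt( 3), 2 , sqrt( 7), 4.93, 8,  9*sqrt(6 )] 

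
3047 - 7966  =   - 4919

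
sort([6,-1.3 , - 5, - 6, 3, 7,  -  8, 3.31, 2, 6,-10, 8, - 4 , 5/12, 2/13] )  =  [ -10,-8, - 6, - 5, - 4, - 1.3, 2/13,  5/12,2,  3,3.31,6, 6, 7, 8]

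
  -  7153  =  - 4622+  - 2531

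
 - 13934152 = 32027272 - 45961424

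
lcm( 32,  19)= 608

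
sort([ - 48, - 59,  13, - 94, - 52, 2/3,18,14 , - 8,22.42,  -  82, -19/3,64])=[  -  94, -82, - 59, - 52, - 48,-8, - 19/3, 2/3, 13,  14, 18, 22.42 , 64 ]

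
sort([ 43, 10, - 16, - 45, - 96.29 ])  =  [ - 96.29, - 45, - 16, 10,43] 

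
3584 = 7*512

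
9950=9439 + 511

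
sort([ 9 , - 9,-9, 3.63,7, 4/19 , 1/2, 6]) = [  -  9, - 9, 4/19, 1/2, 3.63, 6,7, 9]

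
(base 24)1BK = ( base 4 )31130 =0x35c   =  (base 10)860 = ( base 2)1101011100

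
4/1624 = 1/406 = 0.00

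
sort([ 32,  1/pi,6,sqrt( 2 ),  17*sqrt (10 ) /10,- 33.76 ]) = [ -33.76,1/pi,  sqrt( 2 ), 17*sqrt(10 )/10,6,32]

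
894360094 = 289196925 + 605163169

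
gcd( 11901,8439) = 3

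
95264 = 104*916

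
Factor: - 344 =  - 2^3*43^1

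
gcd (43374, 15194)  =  2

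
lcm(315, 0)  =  0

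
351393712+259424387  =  610818099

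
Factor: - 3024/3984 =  - 3^2*7^1*83^(-1)= - 63/83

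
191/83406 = 191/83406 = 0.00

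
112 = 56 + 56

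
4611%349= 74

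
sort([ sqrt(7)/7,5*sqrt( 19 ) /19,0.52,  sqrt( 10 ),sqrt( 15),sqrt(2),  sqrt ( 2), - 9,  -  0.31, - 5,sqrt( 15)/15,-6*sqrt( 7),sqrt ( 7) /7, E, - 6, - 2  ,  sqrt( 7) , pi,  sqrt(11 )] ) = [ - 6*sqrt( 7 ), - 9,-6, - 5, -2, - 0.31 , sqrt(15 )/15, sqrt(7)/7 , sqrt( 7)/7, 0.52,  5 * sqrt(19)/19,sqrt ( 2),sqrt( 2 ), sqrt( 7), E  ,  pi, sqrt( 10 ),sqrt(11 ), sqrt( 15)]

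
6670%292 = 246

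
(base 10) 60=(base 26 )28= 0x3C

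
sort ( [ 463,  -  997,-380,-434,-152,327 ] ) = [- 997, - 434,-380, - 152,327, 463 ] 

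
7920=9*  880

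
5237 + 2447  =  7684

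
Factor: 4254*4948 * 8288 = 174452388096 = 2^8*3^1 * 7^1 * 37^1*709^1*1237^1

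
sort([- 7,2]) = [ - 7,2 ] 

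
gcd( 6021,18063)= 6021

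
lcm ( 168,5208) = 5208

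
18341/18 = 18341/18 = 1018.94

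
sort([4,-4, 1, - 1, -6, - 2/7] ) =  [ - 6, - 4, -1, - 2/7,1, 4 ]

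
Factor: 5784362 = 2^1 * 23^1*41^1*3067^1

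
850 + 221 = 1071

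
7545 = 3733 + 3812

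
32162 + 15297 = 47459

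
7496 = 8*937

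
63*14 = 882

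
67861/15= 67861/15 = 4524.07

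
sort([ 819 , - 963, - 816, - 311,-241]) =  [-963, - 816,- 311, - 241,819]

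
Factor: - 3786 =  - 2^1 * 3^1*631^1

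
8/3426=4/1713 = 0.00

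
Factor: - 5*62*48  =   - 2^5*3^1*5^1*31^1 = - 14880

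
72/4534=36/2267  =  0.02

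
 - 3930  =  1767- 5697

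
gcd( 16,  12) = 4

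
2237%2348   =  2237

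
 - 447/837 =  - 149/279 = - 0.53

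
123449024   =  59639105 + 63809919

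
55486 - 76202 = -20716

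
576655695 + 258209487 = 834865182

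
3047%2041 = 1006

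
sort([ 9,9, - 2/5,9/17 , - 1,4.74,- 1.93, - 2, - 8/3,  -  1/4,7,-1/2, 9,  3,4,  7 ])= [ - 8/3,-2,  -  1.93 , - 1, - 1/2,-2/5, - 1/4,9/17, 3,4,4.74,7,7,  9,9,9 ]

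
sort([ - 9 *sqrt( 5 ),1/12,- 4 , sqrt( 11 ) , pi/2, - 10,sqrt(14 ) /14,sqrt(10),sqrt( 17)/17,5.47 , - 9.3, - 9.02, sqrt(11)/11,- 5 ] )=[ - 9*sqrt(5), - 10, - 9.3,  -  9.02,- 5, - 4,1/12,sqrt(17 ) /17, sqrt(14) /14,sqrt(11 ) /11, pi/2,sqrt(10 ), sqrt(11 ), 5.47 ] 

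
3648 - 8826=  - 5178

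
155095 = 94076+61019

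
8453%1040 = 133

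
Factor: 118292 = 2^2*29573^1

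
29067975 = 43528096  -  14460121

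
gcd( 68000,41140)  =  340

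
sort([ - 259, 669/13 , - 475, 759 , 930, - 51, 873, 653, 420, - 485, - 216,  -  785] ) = [ - 785, - 485, - 475, - 259 , - 216,-51,669/13,420,653, 759 , 873,930 ]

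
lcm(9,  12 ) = 36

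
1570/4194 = 785/2097 = 0.37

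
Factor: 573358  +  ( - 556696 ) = 16662 = 2^1*3^1*2777^1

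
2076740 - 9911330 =-7834590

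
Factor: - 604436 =  -  2^2*7^1* 21587^1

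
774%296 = 182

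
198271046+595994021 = 794265067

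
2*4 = 8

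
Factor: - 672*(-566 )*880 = 334709760=   2^10*3^1*5^1 * 7^1*11^1*283^1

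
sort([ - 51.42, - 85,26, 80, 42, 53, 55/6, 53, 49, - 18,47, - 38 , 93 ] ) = [ - 85,  -  51.42, - 38,- 18, 55/6, 26,42, 47, 49, 53, 53, 80, 93 ] 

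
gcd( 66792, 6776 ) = 968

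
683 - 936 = - 253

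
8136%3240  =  1656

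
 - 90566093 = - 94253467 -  - 3687374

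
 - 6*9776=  - 58656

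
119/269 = 119/269 =0.44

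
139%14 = 13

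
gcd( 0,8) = 8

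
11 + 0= 11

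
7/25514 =7/25514 = 0.00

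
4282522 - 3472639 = 809883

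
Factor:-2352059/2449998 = -2^(-1)*3^ ( - 2) * 229^1*10271^1* 136111^( - 1)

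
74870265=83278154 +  - 8407889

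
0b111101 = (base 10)61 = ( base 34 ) 1r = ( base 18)37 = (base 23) 2F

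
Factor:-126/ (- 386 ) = 63/193=3^2*7^1* 193^( - 1)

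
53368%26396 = 576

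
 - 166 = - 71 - 95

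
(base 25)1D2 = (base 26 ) 1ag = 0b1110111000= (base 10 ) 952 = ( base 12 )674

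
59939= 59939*1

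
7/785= 7/785 =0.01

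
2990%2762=228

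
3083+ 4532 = 7615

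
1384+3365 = 4749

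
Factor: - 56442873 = -3^1*17^1*61^1*18143^1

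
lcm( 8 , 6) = 24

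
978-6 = 972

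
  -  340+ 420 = 80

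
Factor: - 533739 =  - 3^1*177913^1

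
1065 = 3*355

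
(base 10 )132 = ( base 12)b0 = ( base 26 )52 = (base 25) 57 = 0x84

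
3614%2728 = 886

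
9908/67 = 147 + 59/67  =  147.88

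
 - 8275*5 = -41375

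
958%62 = 28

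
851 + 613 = 1464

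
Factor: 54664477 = 7^1  *  7809211^1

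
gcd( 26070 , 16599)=33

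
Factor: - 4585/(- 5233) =5^1 *7^1*131^1 * 5233^ ( - 1 ) 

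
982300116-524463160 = 457836956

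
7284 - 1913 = 5371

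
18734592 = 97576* 192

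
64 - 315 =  - 251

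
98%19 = 3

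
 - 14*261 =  - 3654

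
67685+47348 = 115033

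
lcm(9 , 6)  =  18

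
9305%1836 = 125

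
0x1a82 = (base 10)6786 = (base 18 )12h0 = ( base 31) 71S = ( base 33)67l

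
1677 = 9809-8132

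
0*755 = 0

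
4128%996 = 144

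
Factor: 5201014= 2^1*7^1*13^1*17^1 * 41^2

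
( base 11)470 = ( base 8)1061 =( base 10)561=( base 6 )2333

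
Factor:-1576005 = -3^1*5^1 * 29^1*3623^1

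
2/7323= 2/7323 =0.00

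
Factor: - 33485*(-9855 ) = 329994675= 3^3*5^2 * 37^1*  73^1*181^1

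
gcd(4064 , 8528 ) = 16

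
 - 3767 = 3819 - 7586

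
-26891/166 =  - 162 + 1/166 = - 161.99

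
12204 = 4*3051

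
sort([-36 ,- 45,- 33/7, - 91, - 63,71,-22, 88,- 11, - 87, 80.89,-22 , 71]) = [-91, - 87,- 63 ,- 45, - 36, - 22, - 22,-11, - 33/7,  71,71,80.89,88]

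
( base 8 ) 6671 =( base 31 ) 3ka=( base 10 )3513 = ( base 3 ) 11211010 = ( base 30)3r3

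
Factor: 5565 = 3^1*5^1*7^1*53^1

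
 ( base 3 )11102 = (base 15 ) 7E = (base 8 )167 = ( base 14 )87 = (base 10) 119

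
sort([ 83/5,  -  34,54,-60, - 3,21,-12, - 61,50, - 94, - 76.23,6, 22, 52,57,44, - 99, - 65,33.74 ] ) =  [ - 99,-94,  -  76.23,- 65, - 61, - 60, - 34, - 12, - 3,6,83/5,21,22,33.74, 44,  50,  52,54,57] 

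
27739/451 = 61  +  228/451 = 61.51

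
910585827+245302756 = 1155888583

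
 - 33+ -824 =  - 857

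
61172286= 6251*9786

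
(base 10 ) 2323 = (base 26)3b9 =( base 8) 4423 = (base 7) 6526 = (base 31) 2ct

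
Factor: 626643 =3^3*23209^1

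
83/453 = 83/453 = 0.18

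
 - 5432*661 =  - 3590552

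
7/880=7/880=0.01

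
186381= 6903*27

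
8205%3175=1855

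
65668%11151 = 9913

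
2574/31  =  83 + 1/31=83.03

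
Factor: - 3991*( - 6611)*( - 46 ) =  - 2^1*11^1*13^1*23^1*307^1 * 601^1 = - 1213687046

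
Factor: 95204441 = 31^1*37^1*83003^1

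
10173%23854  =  10173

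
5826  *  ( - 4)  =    -  23304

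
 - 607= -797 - -190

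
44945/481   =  93 + 212/481 = 93.44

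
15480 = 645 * 24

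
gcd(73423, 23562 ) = 119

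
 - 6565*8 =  - 52520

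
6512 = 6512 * 1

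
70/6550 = 7/655  =  0.01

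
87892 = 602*146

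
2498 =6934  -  4436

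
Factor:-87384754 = -2^1 * 167^1*261631^1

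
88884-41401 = 47483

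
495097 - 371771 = 123326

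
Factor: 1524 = 2^2 *3^1*127^1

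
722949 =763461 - 40512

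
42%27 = 15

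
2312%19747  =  2312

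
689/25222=689/25222 = 0.03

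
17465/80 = 3493/16 =218.31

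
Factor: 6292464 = 2^4*3^1 * 337^1 * 389^1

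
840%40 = 0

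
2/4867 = 2/4867   =  0.00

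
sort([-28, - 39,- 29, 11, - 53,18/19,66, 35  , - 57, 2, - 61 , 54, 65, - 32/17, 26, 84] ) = [-61, - 57, - 53,  -  39, - 29, - 28 , - 32/17,18/19,2,11, 26 , 35,54,65,66 , 84]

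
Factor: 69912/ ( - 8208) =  - 971/114 = - 2^(-1 )*3^( - 1)*19^( - 1)*971^1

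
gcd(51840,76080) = 240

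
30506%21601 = 8905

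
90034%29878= 400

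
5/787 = 5/787 =0.01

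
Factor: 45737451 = 3^2*5081939^1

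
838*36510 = 30595380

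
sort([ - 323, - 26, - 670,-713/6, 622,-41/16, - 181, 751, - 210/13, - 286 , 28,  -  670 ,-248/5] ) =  [ - 670, - 670, - 323, - 286, - 181, - 713/6,-248/5, - 26,-210/13,-41/16,28,622 , 751]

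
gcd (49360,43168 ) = 16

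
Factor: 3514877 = 73^1 *89^1 * 541^1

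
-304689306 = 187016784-491706090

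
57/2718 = 19/906= 0.02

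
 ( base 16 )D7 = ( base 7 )425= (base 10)215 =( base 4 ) 3113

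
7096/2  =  3548 = 3548.00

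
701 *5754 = 4033554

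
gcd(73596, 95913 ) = 3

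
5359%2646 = 67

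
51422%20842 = 9738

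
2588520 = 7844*330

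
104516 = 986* 106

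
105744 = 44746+60998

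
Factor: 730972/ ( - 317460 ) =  - 3^( - 1)*5^( - 1)*13^( - 1 )*449^1 = -  449/195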